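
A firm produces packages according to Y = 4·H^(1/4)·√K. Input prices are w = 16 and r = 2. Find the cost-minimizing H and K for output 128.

H* = 16, K* = 256

Cost minimization requires the marginal rate of technical substitution to equal the input-price ratio: MP_H/MP_K = w/r.
Here MP_H/MP_K = (1/4)·(K/H)/(1/2) = 0.5·(K/H). Setting this equal to 16/2 = 8 gives K = 16H.
Substituting into Y = 128: 4·H^(1/4)·(16H)^(1/2) = 128.
Solving, H = 16 and K = 256.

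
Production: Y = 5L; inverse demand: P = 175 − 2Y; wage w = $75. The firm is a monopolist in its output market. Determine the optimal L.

L* = 8

Marginal revenue from the inverse demand is MR = 175 − 4Y.
The marginal product is MP_L = 5.
A monopolist hires until marginal revenue product equals the wage: MR·MP_L = w.
(175 − 20L)·5 = 75, so L = 8.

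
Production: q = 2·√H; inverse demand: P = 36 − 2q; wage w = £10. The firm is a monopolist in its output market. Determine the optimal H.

Marginal revenue from the inverse demand is MR = 36 − 4q.
The marginal product is MP_H = H^(-1/2).
A monopolist hires until marginal revenue product equals the wage: MR·MP_H = w.
At H, q = 2·√H. Substituting and solving: (36 − 8·√H)·H^(-1/2) = 10 gives H = 4.

H* = 4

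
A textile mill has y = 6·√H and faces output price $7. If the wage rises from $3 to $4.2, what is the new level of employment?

H* = 25

From P·MP_H = w with MP_H = 3·H^(-1/2), the labor demand is H(w) = (21/w)^(2).
At w = 3: H = 49. At w = 4.2: H = 25.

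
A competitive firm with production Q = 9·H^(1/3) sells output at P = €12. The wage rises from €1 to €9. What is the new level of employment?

From P·MP_H = w with MP_H = 3·H^(-2/3), the labor demand is H(w) = (36/w)^(3/2).
At w = 1: H = 216. At w = 9: H = 8.

H* = 8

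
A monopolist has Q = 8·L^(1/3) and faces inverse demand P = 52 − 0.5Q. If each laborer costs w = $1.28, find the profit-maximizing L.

L* = 125

Marginal revenue from the inverse demand is MR = 52 − Q.
The marginal product is MP_L = (8/3)·L^(-2/3).
A monopolist hires until marginal revenue product equals the wage: MR·MP_L = w.
At L, Q = 8·L^(1/3). Substituting and solving: (52 − 8·L^(1/3))·(8/3)·L^(-2/3) = 1.28 gives L = 125.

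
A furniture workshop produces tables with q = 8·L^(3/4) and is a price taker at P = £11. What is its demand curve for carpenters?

MP_L = (3/4)·8·L^(-1/4) = 6·L^(-1/4).
Setting P·MP_L = w: 66·L^(-1/4) = w.
Solving for L: L^(-1/4) = w/66, so L = (66/w)^(4).

L(w) = (66/w)^(4)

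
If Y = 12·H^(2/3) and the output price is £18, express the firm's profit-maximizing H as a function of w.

H(w) = 2985984/w³

MP_H = (2/3)·12·H^(-1/3) = 8·H^(-1/3).
Setting P·MP_H = w: 144·H^(-1/3) = w.
Solving for H: H^(-1/3) = w/144, so H = (144/w)^(3).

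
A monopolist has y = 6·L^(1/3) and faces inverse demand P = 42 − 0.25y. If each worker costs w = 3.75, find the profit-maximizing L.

L* = 64

Marginal revenue from the inverse demand is MR = 42 − 0.5y.
The marginal product is MP_L = 2·L^(-2/3).
A monopolist hires until marginal revenue product equals the wage: MR·MP_L = w.
At L, y = 6·L^(1/3). Substituting and solving: (42 − 3·L^(1/3))·2·L^(-2/3) = 3.75 gives L = 64.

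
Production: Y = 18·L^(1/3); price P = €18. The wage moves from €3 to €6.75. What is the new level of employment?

From P·MP_L = w with MP_L = 6·L^(-2/3), the labor demand is L(w) = (108/w)^(3/2).
At w = 3: L = 216. At w = 6.75: L = 64.

L* = 64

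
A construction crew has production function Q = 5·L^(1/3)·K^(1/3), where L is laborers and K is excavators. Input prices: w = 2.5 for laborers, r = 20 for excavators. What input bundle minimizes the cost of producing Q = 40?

L* = 64, K* = 8

Cost minimization requires the marginal rate of technical substitution to equal the input-price ratio: MP_L/MP_K = w/r.
Here MP_L/MP_K = (1/3)·(K/L)/(1/3) = (K/L). Setting this equal to 2.5/20 = 0.125 gives K = 0.125L.
Substituting into Q = 40: 5·L^(1/3)·(0.125L)^(1/3) = 40.
Solving, L = 64 and K = 8.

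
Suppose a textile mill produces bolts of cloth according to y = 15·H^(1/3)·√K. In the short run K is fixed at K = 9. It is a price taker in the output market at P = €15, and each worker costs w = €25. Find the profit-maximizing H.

H* = 27

With K = 9, MP_H = (1/3)·15·H^(-2/3)·9^(1/2) = 15·H^(-2/3).
Profit maximization for a price taker requires P·MP_H = w: 15·15·H^(-2/3) = 25.
So H^(-2/3) = 1/9, which gives H = 27.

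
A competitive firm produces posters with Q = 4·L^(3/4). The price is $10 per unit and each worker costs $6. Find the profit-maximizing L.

MP_L = (3/4)·4·L^(-1/4) = 3·L^(-1/4).
Profit maximization for a price taker requires P·MP_L = w: 10·3·L^(-1/4) = 6.
So L^(-1/4) = 0.2, which gives L = 625.

L* = 625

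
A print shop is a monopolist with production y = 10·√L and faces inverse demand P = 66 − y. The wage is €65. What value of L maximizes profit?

Marginal revenue from the inverse demand is MR = 66 − 2y.
The marginal product is MP_L = 5·L^(-1/2).
A monopolist hires until marginal revenue product equals the wage: MR·MP_L = w.
At L, y = 10·√L. Substituting and solving: (66 − 20·√L)·5·L^(-1/2) = 65 gives L = 4.

L* = 4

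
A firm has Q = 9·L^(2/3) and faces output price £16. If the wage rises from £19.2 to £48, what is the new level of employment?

From P·MP_L = w with MP_L = 6·L^(-1/3), the labor demand is L(w) = (96/w)^(3).
At w = 19.2: L = 125. At w = 48: L = 8.

L* = 8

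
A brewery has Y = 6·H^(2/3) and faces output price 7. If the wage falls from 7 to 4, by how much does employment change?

ΔH = 279

From P·MP_H = w with MP_H = 4·H^(-1/3), the labor demand is H(w) = (28/w)^(3).
At w = 7: H = 64. At w = 4: H = 343.
ΔH = 343 − 64 = 279.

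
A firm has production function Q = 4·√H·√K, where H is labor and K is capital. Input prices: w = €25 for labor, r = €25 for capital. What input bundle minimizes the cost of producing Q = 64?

Cost minimization requires the marginal rate of technical substitution to equal the input-price ratio: MP_H/MP_K = w/r.
Here MP_H/MP_K = (1/2)·(K/H)/(1/2) = (K/H). Setting this equal to 25/25 = 1 gives K = H.
Substituting into Q = 64: 4·H^(1/2)·(H)^(1/2) = 64.
Solving, H = 16 and K = 16.

H* = 16, K* = 16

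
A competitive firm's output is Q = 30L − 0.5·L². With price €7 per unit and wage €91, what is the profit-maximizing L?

The marginal product of L is MP_L = 30 − L.
A price-taking firm hires until the value of the marginal product equals the wage: P·MP_L = w, so 7·(30 − L) = 91.
Then 30 − L = 13, giving L = 17.

L* = 17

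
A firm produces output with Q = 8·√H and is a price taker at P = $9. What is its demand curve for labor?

MP_H = (1/2)·8·H^(-1/2) = 4·H^(-1/2).
Setting P·MP_H = w: 36·H^(-1/2) = w.
Solving for H: H^(-1/2) = w/36, so H = (36/w)^(2).

H(w) = 1296/w²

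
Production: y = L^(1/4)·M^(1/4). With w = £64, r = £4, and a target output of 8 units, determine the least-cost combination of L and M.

Cost minimization requires the marginal rate of technical substitution to equal the input-price ratio: MP_L/MP_M = w/r.
Here MP_L/MP_M = (1/4)·(M/L)/(1/4) = (M/L). Setting this equal to 64/4 = 16 gives M = 16L.
Substituting into y = 8: L^(1/4)·(16L)^(1/4) = 8.
Solving, L = 16 and M = 256.

L* = 16, M* = 256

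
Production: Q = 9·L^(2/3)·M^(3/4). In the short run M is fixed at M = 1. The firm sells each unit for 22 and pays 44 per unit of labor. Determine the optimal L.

With M = 1, MP_L = (2/3)·9·L^(-1/3)·1^(3/4) = 6·L^(-1/3).
Profit maximization for a price taker requires P·MP_L = w: 22·6·L^(-1/3) = 44.
So L^(-1/3) = 1/3, which gives L = 27.

L* = 27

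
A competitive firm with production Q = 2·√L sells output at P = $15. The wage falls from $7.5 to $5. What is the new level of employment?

L* = 9

From P·MP_L = w with MP_L = L^(-1/2), the labor demand is L(w) = (15/w)^(2).
At w = 7.5: L = 4. At w = 5: L = 9.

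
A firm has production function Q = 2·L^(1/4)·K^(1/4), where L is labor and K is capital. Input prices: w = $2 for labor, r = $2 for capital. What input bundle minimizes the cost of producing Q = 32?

Cost minimization requires the marginal rate of technical substitution to equal the input-price ratio: MP_L/MP_K = w/r.
Here MP_L/MP_K = (1/4)·(K/L)/(1/4) = (K/L). Setting this equal to 2/2 = 1 gives K = L.
Substituting into Q = 32: 2·L^(1/4)·(L)^(1/4) = 32.
Solving, L = 256 and K = 256.

L* = 256, K* = 256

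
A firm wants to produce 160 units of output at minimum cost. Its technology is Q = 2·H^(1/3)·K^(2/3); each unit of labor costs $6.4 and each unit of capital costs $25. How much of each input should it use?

Cost minimization requires the marginal rate of technical substitution to equal the input-price ratio: MP_H/MP_K = w/r.
Here MP_H/MP_K = (1/3)·(K/H)/(2/3) = 0.5·(K/H). Setting this equal to 6.4/25 = 0.256 gives K = 0.512H.
Substituting into Q = 160: 2·H^(1/3)·(0.512H)^(2/3) = 160.
Solving, H = 125 and K = 64.

H* = 125, K* = 64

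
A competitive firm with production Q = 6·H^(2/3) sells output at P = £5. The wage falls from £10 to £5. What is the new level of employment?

From P·MP_H = w with MP_H = 4·H^(-1/3), the labor demand is H(w) = (20/w)^(3).
At w = 10: H = 8. At w = 5: H = 64.

H* = 64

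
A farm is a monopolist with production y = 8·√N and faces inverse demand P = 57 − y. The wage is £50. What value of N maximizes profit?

Marginal revenue from the inverse demand is MR = 57 − 2y.
The marginal product is MP_N = 4·N^(-1/2).
A monopolist hires until marginal revenue product equals the wage: MR·MP_N = w.
At N, y = 8·√N. Substituting and solving: (57 − 16·√N)·4·N^(-1/2) = 50 gives N = 4.

N* = 4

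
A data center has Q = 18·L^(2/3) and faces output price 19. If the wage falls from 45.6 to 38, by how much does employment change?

ΔL = 91

From P·MP_L = w with MP_L = 12·L^(-1/3), the labor demand is L(w) = (228/w)^(3).
At w = 45.6: L = 125. At w = 38: L = 216.
ΔL = 216 − 125 = 91.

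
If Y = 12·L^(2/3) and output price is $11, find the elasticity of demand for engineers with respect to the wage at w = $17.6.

MP_L = (2/3)·12·L^(-1/3), so P·MP_L = w gives 88·L^(-1/3) = w.
Solving, L(w) = (88/w)^(3). This is a constant-elasticity form: L ∝ w^(−3), so ε = −3.

ε = -3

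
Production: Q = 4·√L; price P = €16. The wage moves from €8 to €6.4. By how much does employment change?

From P·MP_L = w with MP_L = 2·L^(-1/2), the labor demand is L(w) = (32/w)^(2).
At w = 8: L = 16. At w = 6.4: L = 25.
ΔL = 25 − 16 = 9.

ΔL = 9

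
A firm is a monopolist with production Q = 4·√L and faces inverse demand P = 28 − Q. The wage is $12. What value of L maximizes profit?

Marginal revenue from the inverse demand is MR = 28 − 2Q.
The marginal product is MP_L = 2·L^(-1/2).
A monopolist hires until marginal revenue product equals the wage: MR·MP_L = w.
At L, Q = 4·√L. Substituting and solving: (28 − 8·√L)·2·L^(-1/2) = 12 gives L = 4.

L* = 4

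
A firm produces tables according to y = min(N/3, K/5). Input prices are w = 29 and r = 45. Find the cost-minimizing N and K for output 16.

N* = 48, K* = 80

With a fixed-proportions technology, the cost-minimizing bundle uses no slack in either input: N/3 = K/5 = y.
So N = 3·16 = 48 and K = 5·16 = 80.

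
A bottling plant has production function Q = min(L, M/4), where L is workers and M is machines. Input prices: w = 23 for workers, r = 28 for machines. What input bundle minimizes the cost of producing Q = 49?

L* = 49, M* = 196

With a fixed-proportions technology, the cost-minimizing bundle uses no slack in either input: L = M/4 = Q.
So L = 49 and M = 4·49 = 196.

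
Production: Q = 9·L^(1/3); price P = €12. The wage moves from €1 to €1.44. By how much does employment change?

ΔL = -91

From P·MP_L = w with MP_L = 3·L^(-2/3), the labor demand is L(w) = (36/w)^(3/2).
At w = 1: L = 216. At w = 1.44: L = 125.
ΔL = 125 − 216 = -91.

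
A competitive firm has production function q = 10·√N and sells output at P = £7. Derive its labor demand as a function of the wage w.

MP_N = (1/2)·10·N^(-1/2) = 5·N^(-1/2).
Setting P·MP_N = w: 35·N^(-1/2) = w.
Solving for N: N^(-1/2) = w/35, so N = (35/w)^(2).

N(w) = 1225/w²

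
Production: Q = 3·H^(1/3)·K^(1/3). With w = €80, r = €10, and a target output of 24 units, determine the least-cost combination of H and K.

Cost minimization requires the marginal rate of technical substitution to equal the input-price ratio: MP_H/MP_K = w/r.
Here MP_H/MP_K = (1/3)·(K/H)/(1/3) = (K/H). Setting this equal to 80/10 = 8 gives K = 8H.
Substituting into Q = 24: 3·H^(1/3)·(8H)^(1/3) = 24.
Solving, H = 8 and K = 64.

H* = 8, K* = 64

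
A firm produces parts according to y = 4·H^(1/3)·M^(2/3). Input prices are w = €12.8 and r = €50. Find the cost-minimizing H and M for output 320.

H* = 125, M* = 64

Cost minimization requires the marginal rate of technical substitution to equal the input-price ratio: MP_H/MP_M = w/r.
Here MP_H/MP_M = (1/3)·(M/H)/(2/3) = 0.5·(M/H). Setting this equal to 12.8/50 = 0.256 gives M = 0.512H.
Substituting into y = 320: 4·H^(1/3)·(0.512H)^(2/3) = 320.
Solving, H = 125 and M = 64.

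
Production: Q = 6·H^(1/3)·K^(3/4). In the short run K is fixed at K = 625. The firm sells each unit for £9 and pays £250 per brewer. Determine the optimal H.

With K = 625, MP_H = (1/3)·6·H^(-2/3)·625^(3/4) = 250·H^(-2/3).
Profit maximization for a price taker requires P·MP_H = w: 9·250·H^(-2/3) = 250.
So H^(-2/3) = 1/9, which gives H = 27.

H* = 27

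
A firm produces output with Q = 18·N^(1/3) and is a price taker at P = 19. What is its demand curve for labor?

MP_N = (1/3)·18·N^(-2/3) = 6·N^(-2/3).
Setting P·MP_N = w: 114·N^(-2/3) = w.
Solving for N: N^(-2/3) = w/114, so N = (114/w)^(3/2).

N(w) = (114/w)^(3/2)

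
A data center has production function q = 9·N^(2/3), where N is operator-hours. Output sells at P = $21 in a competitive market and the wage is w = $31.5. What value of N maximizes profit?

N* = 64

MP_N = (2/3)·9·N^(-1/3) = 6·N^(-1/3).
Profit maximization for a price taker requires P·MP_N = w: 21·6·N^(-1/3) = 31.5.
So N^(-1/3) = 0.25, which gives N = 64.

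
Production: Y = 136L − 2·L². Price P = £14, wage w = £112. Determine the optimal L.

L* = 32

The marginal product of L is MP_L = 136 − 4L.
A price-taking firm hires until the value of the marginal product equals the wage: P·MP_L = w, so 14·(136 − 4L) = 112.
Then 136 − 4L = 8, giving L = 32.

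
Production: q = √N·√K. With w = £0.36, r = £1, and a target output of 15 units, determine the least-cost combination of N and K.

N* = 25, K* = 9

Cost minimization requires the marginal rate of technical substitution to equal the input-price ratio: MP_N/MP_K = w/r.
Here MP_N/MP_K = (1/2)·(K/N)/(1/2) = (K/N). Setting this equal to 0.36/1 = 0.36 gives K = 0.36N.
Substituting into q = 15: N^(1/2)·(0.36N)^(1/2) = 15.
Solving, N = 25 and K = 9.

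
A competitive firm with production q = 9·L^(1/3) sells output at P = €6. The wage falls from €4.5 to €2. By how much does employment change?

ΔL = 19

From P·MP_L = w with MP_L = 3·L^(-2/3), the labor demand is L(w) = (18/w)^(3/2).
At w = 4.5: L = 8. At w = 2: L = 27.
ΔL = 27 − 8 = 19.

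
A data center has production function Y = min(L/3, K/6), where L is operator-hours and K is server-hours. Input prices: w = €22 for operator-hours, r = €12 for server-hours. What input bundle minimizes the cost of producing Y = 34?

With a fixed-proportions technology, the cost-minimizing bundle uses no slack in either input: L/3 = K/6 = Y.
So L = 3·34 = 102 and K = 6·34 = 204.

L* = 102, K* = 204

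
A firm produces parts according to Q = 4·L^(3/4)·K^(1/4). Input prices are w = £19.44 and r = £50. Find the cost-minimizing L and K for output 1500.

L* = 625, K* = 81

Cost minimization requires the marginal rate of technical substitution to equal the input-price ratio: MP_L/MP_K = w/r.
Here MP_L/MP_K = (3/4)·(K/L)/(1/4) = 3·(K/L). Setting this equal to 19.44/50 = 0.3888 gives K = 0.1296L.
Substituting into Q = 1500: 4·L^(3/4)·(0.1296L)^(1/4) = 1500.
Solving, L = 625 and K = 81.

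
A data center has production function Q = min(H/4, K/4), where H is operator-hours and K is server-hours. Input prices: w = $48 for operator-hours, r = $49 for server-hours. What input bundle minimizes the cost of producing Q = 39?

With a fixed-proportions technology, the cost-minimizing bundle uses no slack in either input: H/4 = K/4 = Q.
So H = 4·39 = 156 and K = 4·39 = 156.

H* = 156, K* = 156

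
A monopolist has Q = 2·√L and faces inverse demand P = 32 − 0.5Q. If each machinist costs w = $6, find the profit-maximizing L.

Marginal revenue from the inverse demand is MR = 32 − Q.
The marginal product is MP_L = L^(-1/2).
A monopolist hires until marginal revenue product equals the wage: MR·MP_L = w.
At L, Q = 2·√L. Substituting and solving: (32 − 2·√L)·L^(-1/2) = 6 gives L = 16.

L* = 16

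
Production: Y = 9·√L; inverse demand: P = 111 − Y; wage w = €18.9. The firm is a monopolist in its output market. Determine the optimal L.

L* = 25

Marginal revenue from the inverse demand is MR = 111 − 2Y.
The marginal product is MP_L = 4.5·L^(-1/2).
A monopolist hires until marginal revenue product equals the wage: MR·MP_L = w.
At L, Y = 9·√L. Substituting and solving: (111 − 18·√L)·4.5·L^(-1/2) = 18.9 gives L = 25.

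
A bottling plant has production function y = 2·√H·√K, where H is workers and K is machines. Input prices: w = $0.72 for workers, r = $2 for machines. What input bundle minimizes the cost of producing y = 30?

H* = 25, K* = 9

Cost minimization requires the marginal rate of technical substitution to equal the input-price ratio: MP_H/MP_K = w/r.
Here MP_H/MP_K = (1/2)·(K/H)/(1/2) = (K/H). Setting this equal to 0.72/2 = 0.36 gives K = 0.36H.
Substituting into y = 30: 2·H^(1/2)·(0.36H)^(1/2) = 30.
Solving, H = 25 and K = 9.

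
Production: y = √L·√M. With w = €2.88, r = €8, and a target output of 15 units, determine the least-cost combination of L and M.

Cost minimization requires the marginal rate of technical substitution to equal the input-price ratio: MP_L/MP_M = w/r.
Here MP_L/MP_M = (1/2)·(M/L)/(1/2) = (M/L). Setting this equal to 2.88/8 = 0.36 gives M = 0.36L.
Substituting into y = 15: L^(1/2)·(0.36L)^(1/2) = 15.
Solving, L = 25 and M = 9.

L* = 25, M* = 9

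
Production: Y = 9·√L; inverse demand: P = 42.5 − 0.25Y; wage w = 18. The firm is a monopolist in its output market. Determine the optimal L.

Marginal revenue from the inverse demand is MR = 42.5 − 0.5Y.
The marginal product is MP_L = 4.5·L^(-1/2).
A monopolist hires until marginal revenue product equals the wage: MR·MP_L = w.
At L, Y = 9·√L. Substituting and solving: (42.5 − 4.5·√L)·4.5·L^(-1/2) = 18 gives L = 25.

L* = 25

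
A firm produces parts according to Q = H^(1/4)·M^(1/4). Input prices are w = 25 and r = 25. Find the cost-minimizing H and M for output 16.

H* = 256, M* = 256

Cost minimization requires the marginal rate of technical substitution to equal the input-price ratio: MP_H/MP_M = w/r.
Here MP_H/MP_M = (1/4)·(M/H)/(1/4) = (M/H). Setting this equal to 25/25 = 1 gives M = H.
Substituting into Q = 16: H^(1/4)·(H)^(1/4) = 16.
Solving, H = 256 and M = 256.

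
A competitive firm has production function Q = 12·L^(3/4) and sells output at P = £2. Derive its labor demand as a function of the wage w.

L(w) = 104976/w^(4)

MP_L = (3/4)·12·L^(-1/4) = 9·L^(-1/4).
Setting P·MP_L = w: 18·L^(-1/4) = w.
Solving for L: L^(-1/4) = w/18, so L = (18/w)^(4).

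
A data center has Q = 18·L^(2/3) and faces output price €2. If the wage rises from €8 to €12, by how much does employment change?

ΔL = -19

From P·MP_L = w with MP_L = 12·L^(-1/3), the labor demand is L(w) = (24/w)^(3).
At w = 8: L = 27. At w = 12: L = 8.
ΔL = 8 − 27 = -19.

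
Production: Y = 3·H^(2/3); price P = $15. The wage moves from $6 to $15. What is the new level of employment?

From P·MP_H = w with MP_H = 2·H^(-1/3), the labor demand is H(w) = (30/w)^(3).
At w = 6: H = 125. At w = 15: H = 8.

H* = 8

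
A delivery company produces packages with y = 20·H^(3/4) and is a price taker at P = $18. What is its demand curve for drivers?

MP_H = (3/4)·20·H^(-1/4) = 15·H^(-1/4).
Setting P·MP_H = w: 270·H^(-1/4) = w.
Solving for H: H^(-1/4) = w/270, so H = (270/w)^(4).

H(w) = (270/w)^(4)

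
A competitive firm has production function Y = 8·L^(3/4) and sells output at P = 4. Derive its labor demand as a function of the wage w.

L(w) = 331776/w^(4)

MP_L = (3/4)·8·L^(-1/4) = 6·L^(-1/4).
Setting P·MP_L = w: 24·L^(-1/4) = w.
Solving for L: L^(-1/4) = w/24, so L = (24/w)^(4).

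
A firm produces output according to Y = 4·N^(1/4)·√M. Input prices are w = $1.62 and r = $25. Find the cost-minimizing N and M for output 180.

N* = 625, M* = 81

Cost minimization requires the marginal rate of technical substitution to equal the input-price ratio: MP_N/MP_M = w/r.
Here MP_N/MP_M = (1/4)·(M/N)/(1/2) = 0.5·(M/N). Setting this equal to 1.62/25 = 0.0648 gives M = 0.1296N.
Substituting into Y = 180: 4·N^(1/4)·(0.1296N)^(1/2) = 180.
Solving, N = 625 and M = 81.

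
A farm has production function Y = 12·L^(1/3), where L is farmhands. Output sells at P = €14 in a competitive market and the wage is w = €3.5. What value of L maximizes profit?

L* = 64

MP_L = (1/3)·12·L^(-2/3) = 4·L^(-2/3).
Profit maximization for a price taker requires P·MP_L = w: 14·4·L^(-2/3) = 3.5.
So L^(-2/3) = 0.0625, which gives L = 64.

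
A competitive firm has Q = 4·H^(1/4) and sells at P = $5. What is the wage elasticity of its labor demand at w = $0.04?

ε = -4/3

MP_H = (1/4)·4·H^(-3/4), so P·MP_H = w gives 5·H^(-3/4) = w.
Solving, H(w) = (5/w)^(4/3). This is a constant-elasticity form: H ∝ w^(−4/3), so ε = −4/3.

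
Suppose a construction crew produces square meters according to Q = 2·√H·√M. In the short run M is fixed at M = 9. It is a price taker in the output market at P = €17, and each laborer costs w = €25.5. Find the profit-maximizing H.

H* = 4

With M = 9, MP_H = (1/2)·2·H^(-1/2)·9^(1/2) = 3·H^(-1/2).
Profit maximization for a price taker requires P·MP_H = w: 17·3·H^(-1/2) = 25.5.
So H^(-1/2) = 0.5, which gives H = 4.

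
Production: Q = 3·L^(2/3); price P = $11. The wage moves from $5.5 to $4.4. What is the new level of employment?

L* = 125

From P·MP_L = w with MP_L = 2·L^(-1/3), the labor demand is L(w) = (22/w)^(3).
At w = 5.5: L = 64. At w = 4.4: L = 125.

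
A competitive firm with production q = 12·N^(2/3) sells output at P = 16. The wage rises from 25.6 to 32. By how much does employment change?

ΔN = -61

From P·MP_N = w with MP_N = 8·N^(-1/3), the labor demand is N(w) = (128/w)^(3).
At w = 25.6: N = 125. At w = 32: N = 64.
ΔN = 64 − 125 = -61.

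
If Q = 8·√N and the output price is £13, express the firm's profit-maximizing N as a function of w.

N(w) = 2704/w²

MP_N = (1/2)·8·N^(-1/2) = 4·N^(-1/2).
Setting P·MP_N = w: 52·N^(-1/2) = w.
Solving for N: N^(-1/2) = w/52, so N = (52/w)^(2).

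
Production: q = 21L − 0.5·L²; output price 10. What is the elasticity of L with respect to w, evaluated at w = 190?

From P·MP_L = w with MP_L = 21 − L, labor demand is L(w) = 21 − w/10.
dL/dw = −1/(10) = -0.1.
At w = 190, L = 2, so ε = (dL/dw)·(w/L) = (-0.1)·(190/2) = -9.5.

ε = -9.5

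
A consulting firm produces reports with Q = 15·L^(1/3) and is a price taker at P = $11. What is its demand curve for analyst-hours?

L(w) = (55/w)^(3/2)

MP_L = (1/3)·15·L^(-2/3) = 5·L^(-2/3).
Setting P·MP_L = w: 55·L^(-2/3) = w.
Solving for L: L^(-2/3) = w/55, so L = (55/w)^(3/2).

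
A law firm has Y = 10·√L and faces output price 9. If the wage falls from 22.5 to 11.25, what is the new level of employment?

L* = 16

From P·MP_L = w with MP_L = 5·L^(-1/2), the labor demand is L(w) = (45/w)^(2).
At w = 22.5: L = 4. At w = 11.25: L = 16.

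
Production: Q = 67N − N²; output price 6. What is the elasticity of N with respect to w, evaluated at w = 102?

From P·MP_N = w with MP_N = 67 − 2N, labor demand is N(w) = (67 − w/6)/2.
dN/dw = −1/(12) = -1/12.
At w = 102, N = 25, so ε = (dN/dw)·(w/N) = (-1/12)·(102/25) = -0.34.

ε = -0.34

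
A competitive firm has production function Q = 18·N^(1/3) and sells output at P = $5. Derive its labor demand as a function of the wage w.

MP_N = (1/3)·18·N^(-2/3) = 6·N^(-2/3).
Setting P·MP_N = w: 30·N^(-2/3) = w.
Solving for N: N^(-2/3) = w/30, so N = (30/w)^(3/2).

N(w) = (30/w)^(3/2)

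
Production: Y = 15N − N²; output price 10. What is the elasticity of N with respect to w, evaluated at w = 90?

From P·MP_N = w with MP_N = 15 − 2N, labor demand is N(w) = (15 − w/10)/2.
dN/dw = −1/(20) = -0.05.
At w = 90, N = 3, so ε = (dN/dw)·(w/N) = (-0.05)·(90/3) = -1.5.

ε = -1.5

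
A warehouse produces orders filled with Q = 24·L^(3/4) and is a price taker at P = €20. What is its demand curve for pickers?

L(w) = (360/w)^(4)

MP_L = (3/4)·24·L^(-1/4) = 18·L^(-1/4).
Setting P·MP_L = w: 360·L^(-1/4) = w.
Solving for L: L^(-1/4) = w/360, so L = (360/w)^(4).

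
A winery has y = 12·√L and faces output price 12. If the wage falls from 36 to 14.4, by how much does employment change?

From P·MP_L = w with MP_L = 6·L^(-1/2), the labor demand is L(w) = (72/w)^(2).
At w = 36: L = 4. At w = 14.4: L = 25.
ΔL = 25 − 4 = 21.

ΔL = 21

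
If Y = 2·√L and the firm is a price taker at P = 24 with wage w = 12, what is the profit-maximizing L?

L* = 4

MP_L = (1/2)·2·L^(-1/2) = L^(-1/2).
Profit maximization for a price taker requires P·MP_L = w: 24·L^(-1/2) = 12.
So L^(-1/2) = 0.5, which gives L = 4.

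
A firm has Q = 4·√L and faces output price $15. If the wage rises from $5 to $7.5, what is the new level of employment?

From P·MP_L = w with MP_L = 2·L^(-1/2), the labor demand is L(w) = (30/w)^(2).
At w = 5: L = 36. At w = 7.5: L = 16.

L* = 16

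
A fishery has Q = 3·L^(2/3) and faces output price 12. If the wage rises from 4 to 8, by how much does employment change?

ΔL = -189

From P·MP_L = w with MP_L = 2·L^(-1/3), the labor demand is L(w) = (24/w)^(3).
At w = 4: L = 216. At w = 8: L = 27.
ΔL = 27 − 216 = -189.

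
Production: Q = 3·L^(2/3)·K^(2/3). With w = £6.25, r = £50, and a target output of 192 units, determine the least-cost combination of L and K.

L* = 64, K* = 8

Cost minimization requires the marginal rate of technical substitution to equal the input-price ratio: MP_L/MP_K = w/r.
Here MP_L/MP_K = (2/3)·(K/L)/(2/3) = (K/L). Setting this equal to 6.25/50 = 0.125 gives K = 0.125L.
Substituting into Q = 192: 3·L^(2/3)·(0.125L)^(2/3) = 192.
Solving, L = 64 and K = 8.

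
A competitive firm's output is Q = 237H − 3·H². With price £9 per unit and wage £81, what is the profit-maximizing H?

The marginal product of H is MP_H = 237 − 6H.
A price-taking firm hires until the value of the marginal product equals the wage: P·MP_H = w, so 9·(237 − 6H) = 81.
Then 237 − 6H = 9, giving H = 38.

H* = 38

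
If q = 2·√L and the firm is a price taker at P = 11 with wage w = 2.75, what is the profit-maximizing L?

MP_L = (1/2)·2·L^(-1/2) = L^(-1/2).
Profit maximization for a price taker requires P·MP_L = w: 11·L^(-1/2) = 2.75.
So L^(-1/2) = 0.25, which gives L = 16.

L* = 16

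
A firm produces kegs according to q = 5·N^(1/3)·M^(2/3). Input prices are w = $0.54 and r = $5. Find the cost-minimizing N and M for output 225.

N* = 125, M* = 27

Cost minimization requires the marginal rate of technical substitution to equal the input-price ratio: MP_N/MP_M = w/r.
Here MP_N/MP_M = (1/3)·(M/N)/(2/3) = 0.5·(M/N). Setting this equal to 0.54/5 = 0.108 gives M = 0.216N.
Substituting into q = 225: 5·N^(1/3)·(0.216N)^(2/3) = 225.
Solving, N = 125 and M = 27.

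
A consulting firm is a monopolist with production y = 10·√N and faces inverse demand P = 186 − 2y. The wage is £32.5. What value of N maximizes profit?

N* = 16

Marginal revenue from the inverse demand is MR = 186 − 4y.
The marginal product is MP_N = 5·N^(-1/2).
A monopolist hires until marginal revenue product equals the wage: MR·MP_N = w.
At N, y = 10·√N. Substituting and solving: (186 − 40·√N)·5·N^(-1/2) = 32.5 gives N = 16.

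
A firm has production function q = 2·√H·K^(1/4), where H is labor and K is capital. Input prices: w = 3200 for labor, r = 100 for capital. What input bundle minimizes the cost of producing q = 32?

Cost minimization requires the marginal rate of technical substitution to equal the input-price ratio: MP_H/MP_K = w/r.
Here MP_H/MP_K = (1/2)·(K/H)/(1/4) = 2·(K/H). Setting this equal to 3200/100 = 32 gives K = 16H.
Substituting into q = 32: 2·H^(1/2)·(16H)^(1/4) = 32.
Solving, H = 16 and K = 256.

H* = 16, K* = 256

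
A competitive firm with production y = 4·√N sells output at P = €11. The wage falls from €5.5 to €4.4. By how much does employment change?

From P·MP_N = w with MP_N = 2·N^(-1/2), the labor demand is N(w) = (22/w)^(2).
At w = 5.5: N = 16. At w = 4.4: N = 25.
ΔN = 25 − 16 = 9.

ΔN = 9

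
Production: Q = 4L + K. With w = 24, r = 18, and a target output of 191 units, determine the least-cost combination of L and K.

L* = 47.75, K* = 0

The inputs are perfect substitutes, so the firm uses whichever has the lower cost per unit of output.
Cost per unit of output via L is 6; via K it is 18. L is cheaper.
Producing Q = 191 with L alone: L = 47.75, K = 0.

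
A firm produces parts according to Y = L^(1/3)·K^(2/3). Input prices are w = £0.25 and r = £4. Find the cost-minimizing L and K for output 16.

L* = 64, K* = 8

Cost minimization requires the marginal rate of technical substitution to equal the input-price ratio: MP_L/MP_K = w/r.
Here MP_L/MP_K = (1/3)·(K/L)/(2/3) = 0.5·(K/L). Setting this equal to 0.25/4 = 0.0625 gives K = 0.125L.
Substituting into Y = 16: L^(1/3)·(0.125L)^(2/3) = 16.
Solving, L = 64 and K = 8.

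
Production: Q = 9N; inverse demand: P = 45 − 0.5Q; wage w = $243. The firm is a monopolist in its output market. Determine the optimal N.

N* = 2

Marginal revenue from the inverse demand is MR = 45 − Q.
The marginal product is MP_N = 9.
A monopolist hires until marginal revenue product equals the wage: MR·MP_N = w.
(45 − 9N)·9 = 243, so N = 2.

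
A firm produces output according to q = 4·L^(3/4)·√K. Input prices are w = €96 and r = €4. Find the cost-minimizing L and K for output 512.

L* = 16, K* = 256

Cost minimization requires the marginal rate of technical substitution to equal the input-price ratio: MP_L/MP_K = w/r.
Here MP_L/MP_K = (3/4)·(K/L)/(1/2) = 1.5·(K/L). Setting this equal to 96/4 = 24 gives K = 16L.
Substituting into q = 512: 4·L^(3/4)·(16L)^(1/2) = 512.
Solving, L = 16 and K = 256.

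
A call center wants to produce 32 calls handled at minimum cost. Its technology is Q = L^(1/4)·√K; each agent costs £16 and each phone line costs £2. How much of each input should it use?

L* = 16, K* = 256

Cost minimization requires the marginal rate of technical substitution to equal the input-price ratio: MP_L/MP_K = w/r.
Here MP_L/MP_K = (1/4)·(K/L)/(1/2) = 0.5·(K/L). Setting this equal to 16/2 = 8 gives K = 16L.
Substituting into Q = 32: L^(1/4)·(16L)^(1/2) = 32.
Solving, L = 16 and K = 256.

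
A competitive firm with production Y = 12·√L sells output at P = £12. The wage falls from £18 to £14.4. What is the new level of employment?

From P·MP_L = w with MP_L = 6·L^(-1/2), the labor demand is L(w) = (72/w)^(2).
At w = 18: L = 16. At w = 14.4: L = 25.

L* = 25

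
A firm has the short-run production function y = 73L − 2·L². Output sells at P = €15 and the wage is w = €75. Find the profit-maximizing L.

L* = 17

The marginal product of L is MP_L = 73 − 4L.
A price-taking firm hires until the value of the marginal product equals the wage: P·MP_L = w, so 15·(73 − 4L) = 75.
Then 73 − 4L = 5, giving L = 17.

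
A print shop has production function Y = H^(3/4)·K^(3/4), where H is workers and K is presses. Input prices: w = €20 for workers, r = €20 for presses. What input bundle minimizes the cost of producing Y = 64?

H* = 16, K* = 16

Cost minimization requires the marginal rate of technical substitution to equal the input-price ratio: MP_H/MP_K = w/r.
Here MP_H/MP_K = (3/4)·(K/H)/(3/4) = (K/H). Setting this equal to 20/20 = 1 gives K = H.
Substituting into Y = 64: H^(3/4)·(H)^(3/4) = 64.
Solving, H = 16 and K = 16.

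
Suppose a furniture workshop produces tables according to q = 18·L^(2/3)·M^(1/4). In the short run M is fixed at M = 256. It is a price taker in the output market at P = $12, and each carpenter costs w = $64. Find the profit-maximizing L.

With M = 256, MP_L = (2/3)·18·L^(-1/3)·256^(1/4) = 48·L^(-1/3).
Profit maximization for a price taker requires P·MP_L = w: 12·48·L^(-1/3) = 64.
So L^(-1/3) = 1/9, which gives L = 729.

L* = 729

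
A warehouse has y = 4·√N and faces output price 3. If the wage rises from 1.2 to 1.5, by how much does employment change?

From P·MP_N = w with MP_N = 2·N^(-1/2), the labor demand is N(w) = (6/w)^(2).
At w = 1.2: N = 25. At w = 1.5: N = 16.
ΔN = 16 − 25 = -9.

ΔN = -9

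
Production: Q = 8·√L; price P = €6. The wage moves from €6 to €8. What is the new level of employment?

From P·MP_L = w with MP_L = 4·L^(-1/2), the labor demand is L(w) = (24/w)^(2).
At w = 6: L = 16. At w = 8: L = 9.

L* = 9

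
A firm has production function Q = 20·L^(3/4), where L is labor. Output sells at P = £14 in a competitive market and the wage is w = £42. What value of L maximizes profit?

MP_L = (3/4)·20·L^(-1/4) = 15·L^(-1/4).
Profit maximization for a price taker requires P·MP_L = w: 14·15·L^(-1/4) = 42.
So L^(-1/4) = 0.2, which gives L = 625.

L* = 625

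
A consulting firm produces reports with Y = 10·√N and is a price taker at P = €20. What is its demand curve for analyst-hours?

N(w) = 10000/w²

MP_N = (1/2)·10·N^(-1/2) = 5·N^(-1/2).
Setting P·MP_N = w: 100·N^(-1/2) = w.
Solving for N: N^(-1/2) = w/100, so N = (100/w)^(2).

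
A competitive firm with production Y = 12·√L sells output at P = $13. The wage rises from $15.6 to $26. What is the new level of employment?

From P·MP_L = w with MP_L = 6·L^(-1/2), the labor demand is L(w) = (78/w)^(2).
At w = 15.6: L = 25. At w = 26: L = 9.

L* = 9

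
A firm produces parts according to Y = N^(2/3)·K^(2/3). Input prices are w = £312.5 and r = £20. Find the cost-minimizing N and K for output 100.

N* = 8, K* = 125

Cost minimization requires the marginal rate of technical substitution to equal the input-price ratio: MP_N/MP_K = w/r.
Here MP_N/MP_K = (2/3)·(K/N)/(2/3) = (K/N). Setting this equal to 312.5/20 = 15.625 gives K = 15.625N.
Substituting into Y = 100: N^(2/3)·(15.625N)^(2/3) = 100.
Solving, N = 8 and K = 125.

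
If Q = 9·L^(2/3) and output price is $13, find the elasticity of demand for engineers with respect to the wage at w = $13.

ε = -3

MP_L = (2/3)·9·L^(-1/3), so P·MP_L = w gives 78·L^(-1/3) = w.
Solving, L(w) = (78/w)^(3). This is a constant-elasticity form: L ∝ w^(−3), so ε = −3.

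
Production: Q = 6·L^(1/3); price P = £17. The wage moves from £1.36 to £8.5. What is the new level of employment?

From P·MP_L = w with MP_L = 2·L^(-2/3), the labor demand is L(w) = (34/w)^(3/2).
At w = 1.36: L = 125. At w = 8.5: L = 8.

L* = 8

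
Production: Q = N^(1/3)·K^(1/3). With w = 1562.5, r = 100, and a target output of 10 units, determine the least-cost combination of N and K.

N* = 8, K* = 125

Cost minimization requires the marginal rate of technical substitution to equal the input-price ratio: MP_N/MP_K = w/r.
Here MP_N/MP_K = (1/3)·(K/N)/(1/3) = (K/N). Setting this equal to 1562.5/100 = 15.625 gives K = 15.625N.
Substituting into Q = 10: N^(1/3)·(15.625N)^(1/3) = 10.
Solving, N = 8 and K = 125.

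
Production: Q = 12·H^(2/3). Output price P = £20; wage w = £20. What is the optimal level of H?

H* = 512

MP_H = (2/3)·12·H^(-1/3) = 8·H^(-1/3).
Profit maximization for a price taker requires P·MP_H = w: 20·8·H^(-1/3) = 20.
So H^(-1/3) = 0.125, which gives H = 512.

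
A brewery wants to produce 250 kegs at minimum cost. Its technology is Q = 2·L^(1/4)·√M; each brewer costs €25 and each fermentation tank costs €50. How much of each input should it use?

L* = 625, M* = 625

Cost minimization requires the marginal rate of technical substitution to equal the input-price ratio: MP_L/MP_M = w/r.
Here MP_L/MP_M = (1/4)·(M/L)/(1/2) = 0.5·(M/L). Setting this equal to 25/50 = 0.5 gives M = L.
Substituting into Q = 250: 2·L^(1/4)·(L)^(1/2) = 250.
Solving, L = 625 and M = 625.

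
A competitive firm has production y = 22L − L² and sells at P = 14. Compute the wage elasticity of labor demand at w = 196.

ε = -1.75

From P·MP_L = w with MP_L = 22 − 2L, labor demand is L(w) = (22 − w/14)/2.
dL/dw = −1/(28) = -1/28.
At w = 196, L = 4, so ε = (dL/dw)·(w/L) = (-1/28)·(196/4) = -1.75.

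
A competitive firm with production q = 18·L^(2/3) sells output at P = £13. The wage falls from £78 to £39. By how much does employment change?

From P·MP_L = w with MP_L = 12·L^(-1/3), the labor demand is L(w) = (156/w)^(3).
At w = 78: L = 8. At w = 39: L = 64.
ΔL = 64 − 8 = 56.

ΔL = 56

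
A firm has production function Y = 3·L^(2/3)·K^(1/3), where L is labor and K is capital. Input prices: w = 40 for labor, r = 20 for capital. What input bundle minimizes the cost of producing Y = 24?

L* = 8, K* = 8

Cost minimization requires the marginal rate of technical substitution to equal the input-price ratio: MP_L/MP_K = w/r.
Here MP_L/MP_K = (2/3)·(K/L)/(1/3) = 2·(K/L). Setting this equal to 40/20 = 2 gives K = L.
Substituting into Y = 24: 3·L^(2/3)·(L)^(1/3) = 24.
Solving, L = 8 and K = 8.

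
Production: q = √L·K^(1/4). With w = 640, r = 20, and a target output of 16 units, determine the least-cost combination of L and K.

L* = 16, K* = 256

Cost minimization requires the marginal rate of technical substitution to equal the input-price ratio: MP_L/MP_K = w/r.
Here MP_L/MP_K = (1/2)·(K/L)/(1/4) = 2·(K/L). Setting this equal to 640/20 = 32 gives K = 16L.
Substituting into q = 16: L^(1/2)·(16L)^(1/4) = 16.
Solving, L = 16 and K = 256.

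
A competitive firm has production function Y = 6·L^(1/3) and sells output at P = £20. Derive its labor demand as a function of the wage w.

MP_L = (1/3)·6·L^(-2/3) = 2·L^(-2/3).
Setting P·MP_L = w: 40·L^(-2/3) = w.
Solving for L: L^(-2/3) = w/40, so L = (40/w)^(3/2).

L(w) = (40/w)^(3/2)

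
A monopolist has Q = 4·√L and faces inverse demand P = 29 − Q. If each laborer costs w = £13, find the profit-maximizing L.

L* = 4

Marginal revenue from the inverse demand is MR = 29 − 2Q.
The marginal product is MP_L = 2·L^(-1/2).
A monopolist hires until marginal revenue product equals the wage: MR·MP_L = w.
At L, Q = 4·√L. Substituting and solving: (29 − 8·√L)·2·L^(-1/2) = 13 gives L = 4.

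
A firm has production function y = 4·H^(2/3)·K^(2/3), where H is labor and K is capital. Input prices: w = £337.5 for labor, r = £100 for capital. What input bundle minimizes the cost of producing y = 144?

H* = 8, K* = 27

Cost minimization requires the marginal rate of technical substitution to equal the input-price ratio: MP_H/MP_K = w/r.
Here MP_H/MP_K = (2/3)·(K/H)/(2/3) = (K/H). Setting this equal to 337.5/100 = 3.375 gives K = 3.375H.
Substituting into y = 144: 4·H^(2/3)·(3.375H)^(2/3) = 144.
Solving, H = 8 and K = 27.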